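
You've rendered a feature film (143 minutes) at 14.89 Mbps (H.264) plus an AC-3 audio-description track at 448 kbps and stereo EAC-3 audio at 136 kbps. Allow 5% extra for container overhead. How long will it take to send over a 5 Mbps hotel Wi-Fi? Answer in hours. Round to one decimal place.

143 min = 8580 s
Audio total: 448 + 136 = 584 kbps = 0.584 Mbps.
Total bitrate: 15.474 Mbps.
File: 15.474 Mbps × 8580 s = 132766.9 Mb.
With 5% container overhead: ×1.05. → 139405.3 Mb.
At 5 Mbps: 139405.3 / 5 = 27881.1 s ≈ 7.74 hours.

7.7 hours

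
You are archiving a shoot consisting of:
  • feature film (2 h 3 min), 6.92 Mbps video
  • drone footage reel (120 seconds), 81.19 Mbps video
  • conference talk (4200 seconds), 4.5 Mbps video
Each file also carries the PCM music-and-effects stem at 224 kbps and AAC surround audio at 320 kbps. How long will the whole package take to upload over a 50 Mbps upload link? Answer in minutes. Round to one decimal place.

28.7 minutes

Audio total: 224 + 320 = 544 kbps = 0.544 Mbps.
feature film: 7.464 Mbps × 7380 s = 55084.3 Mb
drone footage reel: 81.734 Mbps × 120 s = 9808.1 Mb
conference talk: 5.044 Mbps × 4200 s = 21184.8 Mb
Total: 86077.2 Mb = 10759.6 MB.
At 50 Mbps: 86077.2 / 50 = 1722 s ≈ 28.7 minutes.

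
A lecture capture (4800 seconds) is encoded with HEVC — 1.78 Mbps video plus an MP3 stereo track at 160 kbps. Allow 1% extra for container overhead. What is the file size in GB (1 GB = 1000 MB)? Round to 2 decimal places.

Audio: 160 kbps = 0.160 Mbps.
Total bitrate: 1.78 + 0.160 = 1.940 Mbps.
Stream data: 1.940 Mbps × 4800 s = 9312.0 Mb.
With 1% container overhead: ×1.01.
9,405 Mb ÷ 8 = 1,176 MB → 1.176 GB.

1.18 GB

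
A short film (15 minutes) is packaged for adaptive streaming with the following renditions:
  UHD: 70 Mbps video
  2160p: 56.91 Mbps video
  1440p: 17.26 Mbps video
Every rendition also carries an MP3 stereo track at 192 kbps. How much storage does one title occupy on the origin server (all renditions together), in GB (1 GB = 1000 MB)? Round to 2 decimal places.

16.28 GB

15 min = 900 s
Audio: 192 kbps = 0.192 Mbps.
Sum of rendition bitrates: (70+0.192) + (56.91+0.192) + (17.26+0.192) = 144.746 Mbps.
× 900 s = 130,271 Mb = 16,284 MB = 16.28 GB.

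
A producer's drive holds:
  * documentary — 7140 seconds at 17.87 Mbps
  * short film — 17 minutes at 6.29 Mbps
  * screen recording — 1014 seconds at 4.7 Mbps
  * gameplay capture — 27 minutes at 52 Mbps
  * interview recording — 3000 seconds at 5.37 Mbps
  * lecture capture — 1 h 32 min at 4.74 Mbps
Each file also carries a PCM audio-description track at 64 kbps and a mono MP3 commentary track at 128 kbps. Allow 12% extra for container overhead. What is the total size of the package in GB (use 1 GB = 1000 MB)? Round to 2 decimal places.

37.66 GB

Audio total: 64 + 128 = 192 kbps = 0.192 Mbps.
documentary: 18.062 Mbps × 7140 s × 1.12 = 144438.2 Mb
short film: 6.482 Mbps × 1020 s × 1.12 = 7405.0 Mb
screen recording: 4.892 Mbps × 1014 s × 1.12 = 5555.7 Mb
gameplay capture: 52.192 Mbps × 1620 s × 1.12 = 94697.2 Mb
interview recording: 5.562 Mbps × 3000 s × 1.12 = 18688.3 Mb
lecture capture: 4.932 Mbps × 5520 s × 1.12 = 30491.6 Mb
Total: 301276.1 Mb = 37659.5 MB.
= 37.66 GB.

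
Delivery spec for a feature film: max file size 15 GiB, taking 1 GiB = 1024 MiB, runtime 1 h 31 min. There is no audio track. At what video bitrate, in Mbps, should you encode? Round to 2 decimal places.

Budget: 15 GiB = 128849.0 Mb.
1 h 31 min = 91 min = 5460 s
Total bitrate budget: 128849.0 Mb / 5460 s = 23.599 Mbps.

23.60 Mbps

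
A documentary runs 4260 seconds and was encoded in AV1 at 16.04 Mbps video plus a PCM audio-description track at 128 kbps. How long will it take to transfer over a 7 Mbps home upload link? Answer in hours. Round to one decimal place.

Audio: 128 kbps = 0.128 Mbps.
Total bitrate: 16.168 Mbps.
File: 16.168 Mbps × 4260 s = 68875.7 Mb.
At 7 Mbps: 68875.7 / 7 = 9839.4 s ≈ 2.73 hours.

2.7 hours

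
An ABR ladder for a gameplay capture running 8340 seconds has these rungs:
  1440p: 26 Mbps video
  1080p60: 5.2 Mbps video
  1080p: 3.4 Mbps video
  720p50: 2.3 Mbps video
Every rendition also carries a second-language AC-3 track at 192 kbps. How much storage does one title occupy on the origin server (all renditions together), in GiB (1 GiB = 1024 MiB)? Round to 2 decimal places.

Audio: 192 kbps = 0.192 Mbps.
Sum of rendition bitrates: (26+0.192) + (5.2+0.192) + (3.4+0.192) + (2.3+0.192) = 37.668 Mbps.
× 8340 s = 314,151 Mb = 39,269 MB = 36.57 GiB.

36.57 GiB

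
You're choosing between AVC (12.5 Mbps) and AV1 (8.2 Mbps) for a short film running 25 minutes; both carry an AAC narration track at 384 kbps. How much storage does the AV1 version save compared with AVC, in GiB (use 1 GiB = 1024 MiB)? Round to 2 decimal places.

25 min = 1500 s
Audio: 384 kbps = 0.384 Mbps.
AVC: 12.884 Mbps × 1500 s = 19326.0 Mb = 2.250 GiB.
AV1: 8.584 Mbps × 1500 s = 12876.0 Mb = 1.499 GiB.
Saving: 2.250 − 1.499 = 0.751 GiB.

0.75 GiB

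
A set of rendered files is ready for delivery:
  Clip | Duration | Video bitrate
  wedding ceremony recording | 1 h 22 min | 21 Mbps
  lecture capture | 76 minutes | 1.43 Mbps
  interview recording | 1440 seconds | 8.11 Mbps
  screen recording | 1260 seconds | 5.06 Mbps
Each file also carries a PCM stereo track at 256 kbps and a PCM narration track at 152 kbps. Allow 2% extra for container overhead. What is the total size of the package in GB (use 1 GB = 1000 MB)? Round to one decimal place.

Audio total: 256 + 152 = 408 kbps = 0.408 Mbps.
wedding ceremony recording: 21.408 Mbps × 4920 s × 1.02 = 107433.9 Mb
lecture capture: 1.838 Mbps × 4560 s × 1.02 = 8548.9 Mb
interview recording: 8.518 Mbps × 1440 s × 1.02 = 12511.2 Mb
screen recording: 5.468 Mbps × 1260 s × 1.02 = 7027.5 Mb
Total: 135521.5 Mb = 16940.2 MB.
= 16.94 GB.

16.9 GB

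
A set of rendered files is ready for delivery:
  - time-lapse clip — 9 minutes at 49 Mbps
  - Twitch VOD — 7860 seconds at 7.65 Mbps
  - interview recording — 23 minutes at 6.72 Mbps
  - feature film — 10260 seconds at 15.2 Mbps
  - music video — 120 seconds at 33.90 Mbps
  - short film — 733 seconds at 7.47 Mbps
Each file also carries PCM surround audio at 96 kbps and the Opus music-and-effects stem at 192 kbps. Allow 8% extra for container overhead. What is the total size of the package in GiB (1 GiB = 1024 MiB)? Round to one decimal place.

33.6 GiB

Audio total: 96 + 192 = 288 kbps = 0.288 Mbps.
time-lapse clip: 49.288 Mbps × 540 s × 1.08 = 28744.8 Mb
Twitch VOD: 7.938 Mbps × 7860 s × 1.08 = 67384.1 Mb
interview recording: 7.008 Mbps × 1380 s × 1.08 = 10444.7 Mb
feature film: 15.488 Mbps × 10260 s × 1.08 = 171619.4 Mb
music video: 34.188 Mbps × 120 s × 1.08 = 4430.8 Mb
short film: 7.758 Mbps × 733 s × 1.08 = 6141.5 Mb
Total: 288765.3 Mb = 36095.7 MB.
= 33.62 GiB.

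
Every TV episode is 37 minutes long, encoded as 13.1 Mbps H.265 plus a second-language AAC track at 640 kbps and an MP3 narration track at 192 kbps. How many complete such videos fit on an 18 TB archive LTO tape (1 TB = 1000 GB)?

37 min = 2220 s
Audio total: 640 + 192 = 832 kbps = 0.832 Mbps.
Total bitrate: 13.932 Mbps.
Per item: 13.932 Mbps × 2220 s = 30,929 Mb = 3,866 MB.
Capacity: 18 TB = 144,000,000 Mb; 4655.82 items → 4655 complete.

4655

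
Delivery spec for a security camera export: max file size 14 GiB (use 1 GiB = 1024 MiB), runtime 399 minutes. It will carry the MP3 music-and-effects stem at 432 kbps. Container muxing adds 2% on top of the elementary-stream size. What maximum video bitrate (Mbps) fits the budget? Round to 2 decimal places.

Budget: 14 GiB = 120259.1 Mb.
Stream payload after overhead: 120259.1 / 1.02 = 117901.1 Mb.
399 min = 23940 s
Total bitrate budget: 117901.1 Mb / 23940 s = 4.925 Mbps.
Audio: 432 kbps = 0.432 Mbps.
Video: 4.925 − 0.432 = 4.493 Mbps.

4.49 Mbps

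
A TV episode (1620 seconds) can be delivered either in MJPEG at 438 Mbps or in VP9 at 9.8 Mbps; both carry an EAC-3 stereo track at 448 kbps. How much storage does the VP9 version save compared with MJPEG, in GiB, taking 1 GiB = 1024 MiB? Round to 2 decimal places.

80.76 GiB

Audio: 448 kbps = 0.448 Mbps.
MJPEG: 438.448 Mbps × 1620 s = 710285.8 Mb = 82.688 GiB.
VP9: 10.248 Mbps × 1620 s = 16601.8 Mb = 1.933 GiB.
Saving: 82.688 − 1.933 = 80.755 GiB.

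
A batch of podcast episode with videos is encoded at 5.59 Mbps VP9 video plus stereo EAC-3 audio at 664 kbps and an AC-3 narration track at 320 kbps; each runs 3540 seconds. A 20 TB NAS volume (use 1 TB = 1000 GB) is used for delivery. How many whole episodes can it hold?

6875

Audio total: 664 + 320 = 984 kbps = 0.984 Mbps.
Total bitrate: 6.574 Mbps.
Per item: 6.574 Mbps × 3540 s = 23,272 Mb = 2,909 MB.
Capacity: 20 TB = 160,000,000 Mb; 6875.23 items → 6875 complete.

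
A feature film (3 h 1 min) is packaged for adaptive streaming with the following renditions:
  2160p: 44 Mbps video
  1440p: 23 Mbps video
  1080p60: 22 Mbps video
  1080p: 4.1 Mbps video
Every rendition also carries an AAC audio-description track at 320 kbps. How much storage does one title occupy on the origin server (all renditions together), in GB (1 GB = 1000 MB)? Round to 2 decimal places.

128.12 GB

3 h 1 min = 181 min = 10860 s
Audio: 320 kbps = 0.320 Mbps.
Sum of rendition bitrates: (44+0.320) + (23+0.320) + (22+0.320) + (4.1+0.320) = 94.380 Mbps.
× 10860 s = 1,024,967 Mb = 128,121 MB = 128.1 GB.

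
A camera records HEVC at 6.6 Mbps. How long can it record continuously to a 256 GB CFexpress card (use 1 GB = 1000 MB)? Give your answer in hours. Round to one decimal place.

Capacity: 256 GB = 2,048,000 Mb.
Recording time: 2,048,000 / 6.600 = 310,303 s ≈ 86.2 hours.

86.2 hours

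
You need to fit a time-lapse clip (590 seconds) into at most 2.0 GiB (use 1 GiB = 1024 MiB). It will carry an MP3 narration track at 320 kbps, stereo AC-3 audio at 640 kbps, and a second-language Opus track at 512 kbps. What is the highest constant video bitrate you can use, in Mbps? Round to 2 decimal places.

Budget: 2.0 GiB = 17179.9 Mb.
Total bitrate budget: 17179.9 Mb / 590 s = 29.118 Mbps.
Audio total: 320 + 640 + 512 = 1472 kbps = 1.472 Mbps.
Video: 29.118 − 1.472 = 27.646 Mbps.

27.65 Mbps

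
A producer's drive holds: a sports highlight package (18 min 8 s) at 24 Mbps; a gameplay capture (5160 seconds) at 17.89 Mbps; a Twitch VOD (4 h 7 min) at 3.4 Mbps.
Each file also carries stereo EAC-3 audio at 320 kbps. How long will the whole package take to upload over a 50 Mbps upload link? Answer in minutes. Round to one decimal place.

58.5 minutes

Audio: 320 kbps = 0.320 Mbps.
sports highlight package: 24.320 Mbps × 1088 s = 26460.2 Mb
gameplay capture: 18.210 Mbps × 5160 s = 93963.6 Mb
Twitch VOD: 3.720 Mbps × 14820 s = 55130.4 Mb
Total: 175554.2 Mb = 21944.3 MB.
At 50 Mbps: 175554.2 / 50 = 3511 s ≈ 58.5 minutes.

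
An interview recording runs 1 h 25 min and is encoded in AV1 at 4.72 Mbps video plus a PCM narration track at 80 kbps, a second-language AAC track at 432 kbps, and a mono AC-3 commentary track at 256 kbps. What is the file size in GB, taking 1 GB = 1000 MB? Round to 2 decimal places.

1 h 25 min = 85 min = 5100 s
Audio total: 80 + 432 + 256 = 768 kbps = 0.768 Mbps.
Total bitrate: 4.72 + 0.768 = 5.488 Mbps.
Stream data: 5.488 Mbps × 5100 s = 27988.8 Mb.
27,989 Mb ÷ 8 = 3,499 MB → 3.499 GB.

3.50 GB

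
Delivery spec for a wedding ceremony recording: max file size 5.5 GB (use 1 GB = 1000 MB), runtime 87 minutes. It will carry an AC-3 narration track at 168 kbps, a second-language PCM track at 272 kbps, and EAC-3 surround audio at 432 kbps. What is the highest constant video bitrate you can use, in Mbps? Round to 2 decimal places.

Budget: 5.5 GB = 44000.0 Mb.
87 min = 5220 s
Total bitrate budget: 44000.0 Mb / 5220 s = 8.429 Mbps.
Audio total: 168 + 272 + 432 = 872 kbps = 0.872 Mbps.
Video: 8.429 − 0.872 = 7.557 Mbps.

7.56 Mbps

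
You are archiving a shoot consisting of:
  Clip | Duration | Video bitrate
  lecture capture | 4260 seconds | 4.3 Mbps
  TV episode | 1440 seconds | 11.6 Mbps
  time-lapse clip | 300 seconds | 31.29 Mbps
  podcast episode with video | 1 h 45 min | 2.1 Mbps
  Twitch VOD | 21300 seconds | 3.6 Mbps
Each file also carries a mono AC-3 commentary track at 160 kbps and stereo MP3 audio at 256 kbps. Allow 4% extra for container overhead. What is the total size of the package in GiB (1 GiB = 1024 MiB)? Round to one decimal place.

18.0 GiB

Audio total: 160 + 256 = 416 kbps = 0.416 Mbps.
lecture capture: 4.716 Mbps × 4260 s × 1.04 = 20893.8 Mb
TV episode: 12.016 Mbps × 1440 s × 1.04 = 17995.2 Mb
time-lapse clip: 31.706 Mbps × 300 s × 1.04 = 9892.3 Mb
podcast episode with video: 2.516 Mbps × 6300 s × 1.04 = 16484.8 Mb
Twitch VOD: 4.016 Mbps × 21300 s × 1.04 = 88962.4 Mb
Total: 154228.5 Mb = 19278.6 MB.
= 17.95 GiB.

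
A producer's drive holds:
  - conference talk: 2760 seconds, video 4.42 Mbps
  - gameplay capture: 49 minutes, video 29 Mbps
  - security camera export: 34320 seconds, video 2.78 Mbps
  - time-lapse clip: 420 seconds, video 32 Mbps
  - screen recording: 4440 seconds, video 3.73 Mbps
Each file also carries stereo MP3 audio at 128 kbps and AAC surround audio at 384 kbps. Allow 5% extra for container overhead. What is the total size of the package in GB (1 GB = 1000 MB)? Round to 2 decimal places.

32.27 GB

Audio total: 128 + 384 = 512 kbps = 0.512 Mbps.
conference talk: 4.932 Mbps × 2760 s × 1.05 = 14292.9 Mb
gameplay capture: 29.512 Mbps × 2940 s × 1.05 = 91103.5 Mb
security camera export: 3.292 Mbps × 34320 s × 1.05 = 118630.5 Mb
time-lapse clip: 32.512 Mbps × 420 s × 1.05 = 14337.8 Mb
screen recording: 4.242 Mbps × 4440 s × 1.05 = 19776.2 Mb
Total: 258141.0 Mb = 32267.6 MB.
= 32.27 GB.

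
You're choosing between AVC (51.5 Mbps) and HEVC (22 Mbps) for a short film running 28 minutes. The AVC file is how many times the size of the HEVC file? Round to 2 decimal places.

28 min = 1680 s
AVC: 51.500 Mbps × 1680 s = 86520.0 Mb = 10.815 GB.
HEVC: 22.000 Mbps × 1680 s = 36960.0 Mb = 4.620 GB.
Ratio: 10.815 / 4.620 = 2.341.

2.34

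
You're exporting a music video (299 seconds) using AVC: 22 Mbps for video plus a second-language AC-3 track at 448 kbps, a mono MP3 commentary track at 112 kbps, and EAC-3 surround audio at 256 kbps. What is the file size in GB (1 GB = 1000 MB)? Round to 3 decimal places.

Audio total: 448 + 112 + 256 = 816 kbps = 0.816 Mbps.
Total bitrate: 22 + 0.816 = 22.816 Mbps.
Stream data: 22.816 Mbps × 299 s = 6822.0 Mb.
6,822 Mb ÷ 8 = 852.7 MB → 0.8527 GB.

0.853 GB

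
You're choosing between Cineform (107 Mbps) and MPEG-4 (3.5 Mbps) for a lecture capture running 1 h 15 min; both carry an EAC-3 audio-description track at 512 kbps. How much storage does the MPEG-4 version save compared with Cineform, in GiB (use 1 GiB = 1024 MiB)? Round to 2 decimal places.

1 h 15 min = 75 min = 4500 s
Audio: 512 kbps = 0.512 Mbps.
Cineform: 107.512 Mbps × 4500 s = 483804.0 Mb = 56.322 GiB.
MPEG-4: 4.012 Mbps × 4500 s = 18054.0 Mb = 2.102 GiB.
Saving: 56.322 − 2.102 = 54.220 GiB.

54.22 GiB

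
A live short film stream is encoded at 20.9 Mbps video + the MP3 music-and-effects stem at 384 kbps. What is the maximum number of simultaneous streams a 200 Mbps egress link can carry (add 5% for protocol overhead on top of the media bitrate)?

8

Audio: 384 kbps = 0.384 Mbps.
Per-viewer media rate: 21.284 Mbps.
On the wire with 5% overhead: 22.348 Mbps.
200 Mbps = 200.0 Mbps; 200.0 / 22.348 = 8.95 → 8 viewers.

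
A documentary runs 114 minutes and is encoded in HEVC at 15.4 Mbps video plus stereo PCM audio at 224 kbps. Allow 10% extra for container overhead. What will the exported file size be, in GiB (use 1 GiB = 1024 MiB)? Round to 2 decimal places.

114 min = 6840 s
Audio: 224 kbps = 0.224 Mbps.
Total bitrate: 15.4 + 0.224 = 15.624 Mbps.
Stream data: 15.624 Mbps × 6840 s = 106868.2 Mb.
With 10% container overhead: ×1.10.
117,555 Mb = 14,694,372,000 bytes ÷ 1,073,741,824 = 13.69 GiB.

13.69 GiB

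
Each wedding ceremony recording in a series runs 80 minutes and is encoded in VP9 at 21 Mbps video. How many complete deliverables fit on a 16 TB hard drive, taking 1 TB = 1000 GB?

1269

80 min = 4800 s
Per item: 21.000 Mbps × 4800 s = 100,800 Mb = 12,600 MB.
Capacity: 16 TB = 128,000,000 Mb; 1269.84 items → 1269 complete.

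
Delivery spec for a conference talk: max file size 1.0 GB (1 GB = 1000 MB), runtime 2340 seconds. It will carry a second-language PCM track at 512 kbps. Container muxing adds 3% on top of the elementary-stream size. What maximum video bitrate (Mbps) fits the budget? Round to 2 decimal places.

2.81 Mbps

Budget: 1.0 GB = 8000.0 Mb.
Stream payload after overhead: 8000.0 / 1.03 = 7767.0 Mb.
Total bitrate budget: 7767.0 Mb / 2340 s = 3.319 Mbps.
Audio: 512 kbps = 0.512 Mbps.
Video: 3.319 − 0.512 = 2.807 Mbps.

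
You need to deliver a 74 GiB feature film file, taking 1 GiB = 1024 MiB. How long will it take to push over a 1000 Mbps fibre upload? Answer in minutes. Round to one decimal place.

File: 74 GiB = 635655.2 Mb.
At 1000 Mbps: 635655.2 / 1000 = 635.7 s ≈ 10.6 minutes.

10.6 minutes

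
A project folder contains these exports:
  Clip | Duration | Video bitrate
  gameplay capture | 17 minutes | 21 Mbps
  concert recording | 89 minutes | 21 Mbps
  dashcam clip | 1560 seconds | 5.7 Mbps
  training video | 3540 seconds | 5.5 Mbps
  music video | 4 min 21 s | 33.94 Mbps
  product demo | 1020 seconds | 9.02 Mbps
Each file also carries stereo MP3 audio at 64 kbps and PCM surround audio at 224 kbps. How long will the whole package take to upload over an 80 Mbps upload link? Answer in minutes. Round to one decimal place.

38.3 minutes

Audio total: 64 + 224 = 288 kbps = 0.288 Mbps.
gameplay capture: 21.288 Mbps × 1020 s = 21713.8 Mb
concert recording: 21.288 Mbps × 5340 s = 113677.9 Mb
dashcam clip: 5.988 Mbps × 1560 s = 9341.3 Mb
training video: 5.788 Mbps × 3540 s = 20489.5 Mb
music video: 34.228 Mbps × 261 s = 8933.5 Mb
product demo: 9.308 Mbps × 1020 s = 9494.2 Mb
Total: 183650.1 Mb = 22956.3 MB.
At 80 Mbps: 183650.1 / 80 = 2296 s ≈ 38.3 minutes.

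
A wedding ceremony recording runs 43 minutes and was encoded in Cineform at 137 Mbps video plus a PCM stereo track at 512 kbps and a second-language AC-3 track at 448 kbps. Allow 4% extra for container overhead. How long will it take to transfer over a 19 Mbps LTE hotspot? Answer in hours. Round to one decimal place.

43 min = 2580 s
Audio total: 512 + 448 = 960 kbps = 0.960 Mbps.
Total bitrate: 137.960 Mbps.
File: 137.960 Mbps × 2580 s = 355936.8 Mb.
With 4% container overhead: ×1.04. → 370174.3 Mb.
At 19 Mbps: 370174.3 / 19 = 19482.9 s ≈ 5.41 hours.

5.4 hours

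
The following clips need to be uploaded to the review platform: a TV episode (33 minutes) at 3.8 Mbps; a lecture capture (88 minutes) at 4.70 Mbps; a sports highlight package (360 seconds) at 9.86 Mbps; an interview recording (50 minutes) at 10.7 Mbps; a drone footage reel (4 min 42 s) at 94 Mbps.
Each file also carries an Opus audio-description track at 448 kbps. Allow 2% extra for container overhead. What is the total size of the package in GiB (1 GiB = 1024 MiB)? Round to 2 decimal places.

Audio: 448 kbps = 0.448 Mbps.
TV episode: 4.248 Mbps × 1980 s × 1.02 = 8579.3 Mb
lecture capture: 5.148 Mbps × 5280 s × 1.02 = 27725.1 Mb
sports highlight package: 10.308 Mbps × 360 s × 1.02 = 3785.1 Mb
interview recording: 11.148 Mbps × 3000 s × 1.02 = 34112.9 Mb
drone footage reel: 94.448 Mbps × 282 s × 1.02 = 27167.0 Mb
Total: 101369.3 Mb = 12671.2 MB.
= 11.80 GiB.

11.80 GiB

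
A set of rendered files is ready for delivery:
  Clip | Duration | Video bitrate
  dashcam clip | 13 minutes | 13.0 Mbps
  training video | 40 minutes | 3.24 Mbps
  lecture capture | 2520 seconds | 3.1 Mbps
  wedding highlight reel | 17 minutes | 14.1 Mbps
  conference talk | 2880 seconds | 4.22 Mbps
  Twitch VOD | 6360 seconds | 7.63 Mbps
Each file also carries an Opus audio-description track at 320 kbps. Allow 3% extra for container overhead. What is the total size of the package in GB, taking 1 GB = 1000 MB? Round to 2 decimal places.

Audio: 320 kbps = 0.320 Mbps.
dashcam clip: 13.320 Mbps × 780 s × 1.03 = 10701.3 Mb
training video: 3.560 Mbps × 2400 s × 1.03 = 8800.3 Mb
lecture capture: 3.420 Mbps × 2520 s × 1.03 = 8877.0 Mb
wedding highlight reel: 14.420 Mbps × 1020 s × 1.03 = 15149.7 Mb
conference talk: 4.540 Mbps × 2880 s × 1.03 = 13467.5 Mb
Twitch VOD: 7.950 Mbps × 6360 s × 1.03 = 52078.9 Mb
Total: 109074.5 Mb = 13634.3 MB.
= 13.63 GB.

13.63 GB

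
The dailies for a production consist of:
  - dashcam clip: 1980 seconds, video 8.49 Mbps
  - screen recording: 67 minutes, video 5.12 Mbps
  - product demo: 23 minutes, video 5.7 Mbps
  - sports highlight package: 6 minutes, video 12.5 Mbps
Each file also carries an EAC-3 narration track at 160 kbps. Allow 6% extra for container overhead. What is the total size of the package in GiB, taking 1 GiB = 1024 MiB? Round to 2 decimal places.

6.29 GiB

Audio: 160 kbps = 0.160 Mbps.
dashcam clip: 8.650 Mbps × 1980 s × 1.06 = 18154.6 Mb
screen recording: 5.280 Mbps × 4020 s × 1.06 = 22499.1 Mb
product demo: 5.860 Mbps × 1380 s × 1.06 = 8572.0 Mb
sports highlight package: 12.660 Mbps × 360 s × 1.06 = 4831.1 Mb
Total: 54056.8 Mb = 6757.1 MB.
= 6.293 GiB.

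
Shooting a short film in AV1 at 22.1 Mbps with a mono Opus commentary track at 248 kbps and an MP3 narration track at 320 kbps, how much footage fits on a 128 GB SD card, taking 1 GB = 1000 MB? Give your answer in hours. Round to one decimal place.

Audio total: 248 + 320 = 568 kbps = 0.568 Mbps.
Total bitrate: 22.1 + 0.568 = 22.668 Mbps.
Capacity: 128 GB = 1,024,000 Mb.
Recording time: 1,024,000 / 22.668 = 45,174 s ≈ 12.5 hours.

12.5 hours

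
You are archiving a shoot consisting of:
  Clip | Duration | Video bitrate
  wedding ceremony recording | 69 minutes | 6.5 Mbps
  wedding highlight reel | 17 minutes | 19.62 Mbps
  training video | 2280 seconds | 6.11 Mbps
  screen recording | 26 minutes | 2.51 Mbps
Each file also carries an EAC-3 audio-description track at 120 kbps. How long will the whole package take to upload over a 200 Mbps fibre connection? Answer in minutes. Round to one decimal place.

Audio: 120 kbps = 0.120 Mbps.
wedding ceremony recording: 6.620 Mbps × 4140 s = 27406.8 Mb
wedding highlight reel: 19.740 Mbps × 1020 s = 20134.8 Mb
training video: 6.230 Mbps × 2280 s = 14204.4 Mb
screen recording: 2.630 Mbps × 1560 s = 4102.8 Mb
Total: 65848.8 Mb = 8231.1 MB.
At 200 Mbps: 65848.8 / 200 = 329 s ≈ 5.49 minutes.

5.5 minutes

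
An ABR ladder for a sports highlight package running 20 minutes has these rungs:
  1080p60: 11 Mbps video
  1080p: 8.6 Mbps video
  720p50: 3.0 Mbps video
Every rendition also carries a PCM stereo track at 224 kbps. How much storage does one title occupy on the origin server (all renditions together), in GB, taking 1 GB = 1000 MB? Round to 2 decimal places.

20 min = 1200 s
Audio: 224 kbps = 0.224 Mbps.
Sum of rendition bitrates: (11+0.224) + (8.6+0.224) + (3.0+0.224) = 23.272 Mbps.
× 1200 s = 27,926 Mb = 3,491 MB = 3.491 GB.

3.49 GB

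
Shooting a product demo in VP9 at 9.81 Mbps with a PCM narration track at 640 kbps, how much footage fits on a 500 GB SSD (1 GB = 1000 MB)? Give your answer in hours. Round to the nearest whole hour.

106 hours

Audio: 640 kbps = 0.640 Mbps.
Total bitrate: 9.81 + 0.640 = 10.450 Mbps.
Capacity: 500 GB = 4,000,000 Mb.
Recording time: 4,000,000 / 10.450 = 382,775 s ≈ 106 hours.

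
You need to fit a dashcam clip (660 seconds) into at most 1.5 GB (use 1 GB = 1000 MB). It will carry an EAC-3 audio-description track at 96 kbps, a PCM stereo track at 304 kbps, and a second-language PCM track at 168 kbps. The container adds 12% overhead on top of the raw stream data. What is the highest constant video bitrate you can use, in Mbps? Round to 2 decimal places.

Budget: 1.5 GB = 12000.0 Mb.
Stream payload after overhead: 12000.0 / 1.12 = 10714.3 Mb.
Total bitrate budget: 10714.3 Mb / 660 s = 16.234 Mbps.
Audio total: 96 + 304 + 168 = 568 kbps = 0.568 Mbps.
Video: 16.234 − 0.568 = 15.666 Mbps.

15.67 Mbps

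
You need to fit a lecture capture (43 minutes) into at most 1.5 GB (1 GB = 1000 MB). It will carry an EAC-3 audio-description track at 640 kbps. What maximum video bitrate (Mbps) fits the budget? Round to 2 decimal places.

Budget: 1.5 GB = 12000.0 Mb.
43 min = 2580 s
Total bitrate budget: 12000.0 Mb / 2580 s = 4.651 Mbps.
Audio: 640 kbps = 0.640 Mbps.
Video: 4.651 − 0.640 = 4.011 Mbps.

4.01 Mbps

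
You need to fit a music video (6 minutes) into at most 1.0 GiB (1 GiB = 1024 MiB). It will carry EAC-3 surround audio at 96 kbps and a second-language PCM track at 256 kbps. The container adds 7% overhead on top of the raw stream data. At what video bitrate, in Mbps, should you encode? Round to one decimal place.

Budget: 1.0 GiB = 8589.9 Mb.
Stream payload after overhead: 8589.9 / 1.07 = 8028.0 Mb.
6 min = 360 s
Total bitrate budget: 8028.0 Mb / 360 s = 22.300 Mbps.
Audio total: 96 + 256 = 352 kbps = 0.352 Mbps.
Video: 22.300 − 0.352 = 21.948 Mbps.

21.9 Mbps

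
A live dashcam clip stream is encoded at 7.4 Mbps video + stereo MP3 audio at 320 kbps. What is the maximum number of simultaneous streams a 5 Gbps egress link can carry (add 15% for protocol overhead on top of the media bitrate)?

Audio: 320 kbps = 0.320 Mbps.
Per-viewer media rate: 7.720 Mbps.
On the wire with 15% overhead: 8.878 Mbps.
5 Gbps = 5,000 Mbps; 5,000 / 8.878 = 563.19 → 563 viewers.

563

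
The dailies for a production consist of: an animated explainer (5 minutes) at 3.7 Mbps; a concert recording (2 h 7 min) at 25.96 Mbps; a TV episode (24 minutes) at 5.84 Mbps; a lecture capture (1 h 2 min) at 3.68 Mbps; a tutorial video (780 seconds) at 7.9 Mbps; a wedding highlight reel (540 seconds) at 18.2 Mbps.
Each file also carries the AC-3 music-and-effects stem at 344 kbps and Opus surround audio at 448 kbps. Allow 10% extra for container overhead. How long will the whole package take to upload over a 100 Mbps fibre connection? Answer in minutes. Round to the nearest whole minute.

46 minutes

Audio total: 344 + 448 = 792 kbps = 0.792 Mbps.
animated explainer: 4.492 Mbps × 300 s × 1.10 = 1482.4 Mb
concert recording: 26.752 Mbps × 7620 s × 1.10 = 224235.3 Mb
TV episode: 6.632 Mbps × 1440 s × 1.10 = 10505.1 Mb
lecture capture: 4.472 Mbps × 3720 s × 1.10 = 18299.4 Mb
tutorial video: 8.692 Mbps × 780 s × 1.10 = 7457.7 Mb
wedding highlight reel: 18.992 Mbps × 540 s × 1.10 = 11281.2 Mb
Total: 273261.1 Mb = 34157.6 MB.
At 100 Mbps: 273261.1 / 100 = 2733 s ≈ 45.5 minutes.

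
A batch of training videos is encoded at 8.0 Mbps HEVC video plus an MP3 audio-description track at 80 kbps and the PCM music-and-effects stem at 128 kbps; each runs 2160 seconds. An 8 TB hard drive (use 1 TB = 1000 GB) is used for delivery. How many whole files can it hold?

Audio total: 80 + 128 = 208 kbps = 0.208 Mbps.
Total bitrate: 8.208 Mbps.
Per item: 8.208 Mbps × 2160 s = 17,729 Mb = 2,216 MB.
Capacity: 8 TB = 64,000,000 Mb; 3609.85 items → 3609 complete.

3609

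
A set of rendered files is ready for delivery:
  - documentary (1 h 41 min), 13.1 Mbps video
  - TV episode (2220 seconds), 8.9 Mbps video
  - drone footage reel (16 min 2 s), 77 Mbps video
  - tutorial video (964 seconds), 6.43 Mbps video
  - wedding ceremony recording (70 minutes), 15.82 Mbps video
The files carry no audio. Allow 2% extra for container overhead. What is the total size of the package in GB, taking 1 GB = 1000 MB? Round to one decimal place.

31.3 GB

documentary: 13.100 Mbps × 6060 s × 1.02 = 80973.7 Mb
TV episode: 8.900 Mbps × 2220 s × 1.02 = 20153.2 Mb
drone footage reel: 77.000 Mbps × 962 s × 1.02 = 75555.5 Mb
tutorial video: 6.430 Mbps × 964 s × 1.02 = 6322.5 Mb
wedding ceremony recording: 15.820 Mbps × 4200 s × 1.02 = 67772.9 Mb
Total: 250777.7 Mb = 31347.2 MB.
= 31.35 GB.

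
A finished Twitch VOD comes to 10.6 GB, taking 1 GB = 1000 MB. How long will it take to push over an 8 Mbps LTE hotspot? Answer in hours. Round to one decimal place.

File: 10.6 GB = 84800.0 Mb.
At 8 Mbps: 84800.0 / 8 = 10600.0 s ≈ 2.94 hours.

2.9 hours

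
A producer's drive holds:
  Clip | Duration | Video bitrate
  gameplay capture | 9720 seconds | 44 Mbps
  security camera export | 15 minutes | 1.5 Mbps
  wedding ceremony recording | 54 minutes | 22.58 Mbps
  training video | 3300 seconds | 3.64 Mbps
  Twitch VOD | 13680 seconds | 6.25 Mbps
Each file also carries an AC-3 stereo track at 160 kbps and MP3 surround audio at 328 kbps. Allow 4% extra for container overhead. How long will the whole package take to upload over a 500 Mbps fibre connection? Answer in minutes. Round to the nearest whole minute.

Audio total: 160 + 328 = 488 kbps = 0.488 Mbps.
gameplay capture: 44.488 Mbps × 9720 s × 1.04 = 449720.3 Mb
security camera export: 1.988 Mbps × 900 s × 1.04 = 1860.8 Mb
wedding ceremony recording: 23.068 Mbps × 3240 s × 1.04 = 77729.9 Mb
training video: 4.128 Mbps × 3300 s × 1.04 = 14167.3 Mb
Twitch VOD: 6.738 Mbps × 13680 s × 1.04 = 95862.9 Mb
Total: 639341.2 Mb = 79917.6 MB.
At 500 Mbps: 639341.2 / 500 = 1279 s ≈ 21.3 minutes.

21 minutes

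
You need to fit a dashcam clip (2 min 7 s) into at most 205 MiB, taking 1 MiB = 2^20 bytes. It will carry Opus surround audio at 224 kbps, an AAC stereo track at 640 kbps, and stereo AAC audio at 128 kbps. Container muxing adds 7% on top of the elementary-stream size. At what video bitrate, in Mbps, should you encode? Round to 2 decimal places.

Budget: 205 MiB = 1719.7 Mb.
Stream payload after overhead: 1719.7 / 1.07 = 1607.2 Mb.
2 min 7 s = 127 s
Total bitrate budget: 1607.2 Mb / 127 s = 12.655 Mbps.
Audio total: 224 + 640 + 128 = 992 kbps = 0.992 Mbps.
Video: 12.655 − 0.992 = 11.663 Mbps.

11.66 Mbps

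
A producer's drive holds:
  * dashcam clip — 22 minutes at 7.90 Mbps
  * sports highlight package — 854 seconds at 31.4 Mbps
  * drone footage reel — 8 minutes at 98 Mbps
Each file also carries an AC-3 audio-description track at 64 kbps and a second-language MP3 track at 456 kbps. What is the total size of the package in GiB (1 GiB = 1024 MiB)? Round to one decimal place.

Audio total: 64 + 456 = 520 kbps = 0.520 Mbps.
dashcam clip: 8.420 Mbps × 1320 s = 11114.4 Mb
sports highlight package: 31.920 Mbps × 854 s = 27259.7 Mb
drone footage reel: 98.520 Mbps × 480 s = 47289.6 Mb
Total: 85663.7 Mb = 10708.0 MB.
= 9.973 GiB.

10.0 GiB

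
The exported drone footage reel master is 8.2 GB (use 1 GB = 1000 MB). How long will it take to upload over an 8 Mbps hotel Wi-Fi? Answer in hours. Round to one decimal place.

2.3 hours

File: 8.2 GB = 65600.0 Mb.
At 8 Mbps: 65600.0 / 8 = 8200.0 s ≈ 2.28 hours.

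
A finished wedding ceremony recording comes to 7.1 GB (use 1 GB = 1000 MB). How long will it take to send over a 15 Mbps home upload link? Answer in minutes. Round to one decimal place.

63.1 minutes

File: 7.1 GB = 56800.0 Mb.
At 15 Mbps: 56800.0 / 15 = 3786.7 s ≈ 63.1 minutes.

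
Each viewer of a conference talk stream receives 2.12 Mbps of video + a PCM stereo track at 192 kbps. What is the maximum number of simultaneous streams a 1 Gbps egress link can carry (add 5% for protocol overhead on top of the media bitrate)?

Audio: 192 kbps = 0.192 Mbps.
Per-viewer media rate: 2.312 Mbps.
On the wire with 5% overhead: 2.428 Mbps.
1 Gbps = 1,000 Mbps; 1,000 / 2.428 = 411.93 → 411 viewers.

411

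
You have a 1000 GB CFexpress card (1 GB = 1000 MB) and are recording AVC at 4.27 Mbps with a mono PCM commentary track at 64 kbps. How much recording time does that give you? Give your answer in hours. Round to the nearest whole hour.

513 hours

Audio: 64 kbps = 0.064 Mbps.
Total bitrate: 4.27 + 0.064 = 4.334 Mbps.
Capacity: 1000 GB = 8,000,000 Mb.
Recording time: 8,000,000 / 4.334 = 1,845,870 s ≈ 513 hours.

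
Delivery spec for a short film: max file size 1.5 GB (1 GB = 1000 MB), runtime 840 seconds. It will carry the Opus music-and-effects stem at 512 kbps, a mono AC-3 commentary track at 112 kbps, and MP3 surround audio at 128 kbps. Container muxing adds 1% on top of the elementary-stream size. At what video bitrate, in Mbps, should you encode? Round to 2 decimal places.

Budget: 1.5 GB = 12000.0 Mb.
Stream payload after overhead: 12000.0 / 1.01 = 11881.2 Mb.
Total bitrate budget: 11881.2 Mb / 840 s = 14.144 Mbps.
Audio total: 512 + 112 + 128 = 752 kbps = 0.752 Mbps.
Video: 14.144 − 0.752 = 13.392 Mbps.

13.39 Mbps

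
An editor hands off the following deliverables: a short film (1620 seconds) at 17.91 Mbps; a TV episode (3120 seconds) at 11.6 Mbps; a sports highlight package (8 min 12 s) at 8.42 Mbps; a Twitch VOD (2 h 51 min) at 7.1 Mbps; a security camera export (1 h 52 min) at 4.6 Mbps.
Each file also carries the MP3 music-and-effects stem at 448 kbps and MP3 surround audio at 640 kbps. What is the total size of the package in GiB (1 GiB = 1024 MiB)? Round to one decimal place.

23.0 GiB

Audio total: 448 + 640 = 1088 kbps = 1.088 Mbps.
short film: 18.998 Mbps × 1620 s = 30776.8 Mb
TV episode: 12.688 Mbps × 3120 s = 39586.6 Mb
sports highlight package: 9.508 Mbps × 492 s = 4677.9 Mb
Twitch VOD: 8.188 Mbps × 10260 s = 84008.9 Mb
security camera export: 5.688 Mbps × 6720 s = 38223.4 Mb
Total: 197273.5 Mb = 24659.2 MB.
= 22.97 GiB.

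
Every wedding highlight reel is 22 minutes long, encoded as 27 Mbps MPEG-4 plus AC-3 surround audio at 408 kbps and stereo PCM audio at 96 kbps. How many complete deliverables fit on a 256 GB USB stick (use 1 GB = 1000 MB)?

56

22 min = 1320 s
Audio total: 408 + 96 = 504 kbps = 0.504 Mbps.
Total bitrate: 27.504 Mbps.
Per item: 27.504 Mbps × 1320 s = 36,305 Mb = 4,538 MB.
Capacity: 256 GB = 2,048,000 Mb; 56.41 items → 56 complete.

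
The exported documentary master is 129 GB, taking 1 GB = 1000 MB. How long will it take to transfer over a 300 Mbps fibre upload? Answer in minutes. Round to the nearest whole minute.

57 minutes

File: 129 GB = 1032000.0 Mb.
At 300 Mbps: 1032000.0 / 300 = 3440.0 s ≈ 57.3 minutes.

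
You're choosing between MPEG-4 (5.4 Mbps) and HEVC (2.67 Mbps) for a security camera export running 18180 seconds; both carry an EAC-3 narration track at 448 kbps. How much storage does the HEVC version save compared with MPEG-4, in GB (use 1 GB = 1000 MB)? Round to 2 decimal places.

6.20 GB

Audio: 448 kbps = 0.448 Mbps.
MPEG-4: 5.848 Mbps × 18180 s = 106316.6 Mb = 13.290 GB.
HEVC: 3.118 Mbps × 18180 s = 56685.2 Mb = 7.086 GB.
Saving: 13.290 − 7.086 = 6.204 GB.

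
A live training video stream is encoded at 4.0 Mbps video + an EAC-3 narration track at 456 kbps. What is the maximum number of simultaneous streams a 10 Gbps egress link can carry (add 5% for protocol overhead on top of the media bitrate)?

Audio: 456 kbps = 0.456 Mbps.
Per-viewer media rate: 4.456 Mbps.
On the wire with 5% overhead: 4.679 Mbps.
10 Gbps = 10,000 Mbps; 10,000 / 4.679 = 2137.30 → 2137 viewers.

2137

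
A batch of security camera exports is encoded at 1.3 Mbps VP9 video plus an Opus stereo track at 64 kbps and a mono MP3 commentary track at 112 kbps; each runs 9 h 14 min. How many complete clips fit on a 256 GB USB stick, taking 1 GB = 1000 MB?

41

9 h 14 min = 554 min = 33240 s
Audio total: 64 + 112 = 176 kbps = 0.176 Mbps.
Total bitrate: 1.476 Mbps.
Per item: 1.476 Mbps × 33240 s = 49,062 Mb = 6,133 MB.
Capacity: 256 GB = 2,048,000 Mb; 41.74 items → 41 complete.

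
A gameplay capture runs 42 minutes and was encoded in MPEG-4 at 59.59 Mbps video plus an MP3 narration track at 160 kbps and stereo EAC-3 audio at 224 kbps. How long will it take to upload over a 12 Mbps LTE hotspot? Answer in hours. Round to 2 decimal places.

3.50 hours

42 min = 2520 s
Audio total: 160 + 224 = 384 kbps = 0.384 Mbps.
Total bitrate: 59.974 Mbps.
File: 59.974 Mbps × 2520 s = 151134.5 Mb.
At 12 Mbps: 151134.5 / 12 = 12594.5 s ≈ 3.5 hours.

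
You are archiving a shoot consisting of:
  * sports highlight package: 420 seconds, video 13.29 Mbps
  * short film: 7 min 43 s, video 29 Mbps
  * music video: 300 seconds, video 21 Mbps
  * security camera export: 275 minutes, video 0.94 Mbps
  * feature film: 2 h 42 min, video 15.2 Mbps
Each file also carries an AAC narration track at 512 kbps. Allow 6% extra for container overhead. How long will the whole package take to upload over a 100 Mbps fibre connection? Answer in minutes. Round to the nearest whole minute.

Audio: 512 kbps = 0.512 Mbps.
sports highlight package: 13.802 Mbps × 420 s × 1.06 = 6144.7 Mb
short film: 29.512 Mbps × 463 s × 1.06 = 14483.9 Mb
music video: 21.512 Mbps × 300 s × 1.06 = 6840.8 Mb
security camera export: 1.452 Mbps × 16500 s × 1.06 = 25395.5 Mb
feature film: 15.712 Mbps × 9720 s × 1.06 = 161883.9 Mb
Total: 214748.7 Mb = 26843.6 MB.
At 100 Mbps: 214748.7 / 100 = 2147 s ≈ 35.8 minutes.

36 minutes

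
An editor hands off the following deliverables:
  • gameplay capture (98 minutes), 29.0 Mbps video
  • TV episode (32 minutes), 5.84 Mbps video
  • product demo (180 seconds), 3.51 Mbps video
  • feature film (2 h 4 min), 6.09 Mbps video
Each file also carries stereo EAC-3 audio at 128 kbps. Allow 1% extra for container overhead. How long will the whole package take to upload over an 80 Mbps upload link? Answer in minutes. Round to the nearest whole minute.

Audio: 128 kbps = 0.128 Mbps.
gameplay capture: 29.128 Mbps × 5880 s × 1.01 = 172985.4 Mb
TV episode: 5.968 Mbps × 1920 s × 1.01 = 11573.1 Mb
product demo: 3.638 Mbps × 180 s × 1.01 = 661.4 Mb
feature film: 6.218 Mbps × 7440 s × 1.01 = 46724.5 Mb
Total: 231944.4 Mb = 28993.1 MB.
At 80 Mbps: 231944.4 / 80 = 2899 s ≈ 48.3 minutes.

48 minutes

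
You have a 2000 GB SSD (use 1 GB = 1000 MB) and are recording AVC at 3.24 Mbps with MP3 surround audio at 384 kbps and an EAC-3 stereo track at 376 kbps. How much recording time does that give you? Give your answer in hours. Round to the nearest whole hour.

Audio total: 384 + 376 = 760 kbps = 0.760 Mbps.
Total bitrate: 3.24 + 0.760 = 4.000 Mbps.
Capacity: 2000 GB = 16,000,000 Mb.
Recording time: 16,000,000 / 4.000 = 4,000,000 s ≈ 1,111 hours.

1111 hours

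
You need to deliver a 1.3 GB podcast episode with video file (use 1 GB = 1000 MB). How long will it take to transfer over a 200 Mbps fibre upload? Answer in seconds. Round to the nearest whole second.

52 seconds

File: 1.3 GB = 10400.0 Mb.
At 200 Mbps: 10400.0 / 200 = 52.0 s ≈ 52 seconds.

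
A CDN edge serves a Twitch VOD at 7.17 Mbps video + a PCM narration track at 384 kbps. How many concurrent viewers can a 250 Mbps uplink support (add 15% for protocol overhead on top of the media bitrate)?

28

Audio: 384 kbps = 0.384 Mbps.
Per-viewer media rate: 7.554 Mbps.
On the wire with 15% overhead: 8.687 Mbps.
250 Mbps = 250.0 Mbps; 250.0 / 8.687 = 28.78 → 28 viewers.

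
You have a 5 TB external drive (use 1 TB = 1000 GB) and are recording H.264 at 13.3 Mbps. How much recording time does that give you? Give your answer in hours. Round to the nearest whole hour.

Capacity: 5 TB = 40,000,000 Mb.
Recording time: 40,000,000 / 13.300 = 3,007,519 s ≈ 835 hours.

835 hours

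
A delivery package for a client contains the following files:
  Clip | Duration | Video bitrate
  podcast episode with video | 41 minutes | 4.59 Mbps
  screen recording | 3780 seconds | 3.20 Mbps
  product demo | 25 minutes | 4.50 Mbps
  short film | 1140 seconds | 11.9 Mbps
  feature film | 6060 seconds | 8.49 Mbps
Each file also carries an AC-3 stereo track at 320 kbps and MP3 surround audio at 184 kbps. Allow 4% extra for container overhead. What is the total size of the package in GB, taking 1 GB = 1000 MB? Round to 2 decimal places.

Audio total: 320 + 184 = 504 kbps = 0.504 Mbps.
podcast episode with video: 5.094 Mbps × 2460 s × 1.04 = 13032.5 Mb
screen recording: 3.704 Mbps × 3780 s × 1.04 = 14561.2 Mb
product demo: 5.004 Mbps × 1500 s × 1.04 = 7806.2 Mb
short film: 12.404 Mbps × 1140 s × 1.04 = 14706.2 Mb
feature film: 8.994 Mbps × 6060 s × 1.04 = 56683.8 Mb
Total: 106789.9 Mb = 13348.7 MB.
= 13.35 GB.

13.35 GB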